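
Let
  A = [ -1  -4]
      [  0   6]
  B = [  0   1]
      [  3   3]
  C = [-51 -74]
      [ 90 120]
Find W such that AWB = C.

Left-multiply by A⁻¹ and right-multiply by B⁻¹: W = A⁻¹CB⁻¹.
det A = -6; the adjugate gives A⁻¹ = [[-1, -2/3], [0, 1/6]].
det B = -3; the adjugate gives B⁻¹ = [[-1, 1/3], [1, 0]].
A⁻¹C = [[-9, -6], [15, 20]].
W = (A⁻¹C)B⁻¹ = [[3, -3], [5, 5]].

W = [[3, -3], [5, 5]]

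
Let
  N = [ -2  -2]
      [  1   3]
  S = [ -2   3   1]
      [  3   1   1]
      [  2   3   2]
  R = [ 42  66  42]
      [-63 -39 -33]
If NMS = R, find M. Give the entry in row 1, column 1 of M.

M = N⁻¹RS⁻¹ (apply N⁻¹ on the left and S⁻¹ on the right).
det N = -4; the adjugate gives N⁻¹ = [[-3/4, -1/2], [1/4, 1/2]].
det S = -3, so S⁻¹ = [[1/3, 1, -2/3], [4/3, 2, -5/3], [-7/3, -4, 11/3]].
N⁻¹R = [[0, -30, -15], [-21, -3, -6]].
M = (N⁻¹R)S⁻¹ = [[-5, 0, -5], [3, -3, -3]].

-5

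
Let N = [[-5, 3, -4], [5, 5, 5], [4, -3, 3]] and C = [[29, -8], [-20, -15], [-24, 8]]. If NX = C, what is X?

N is on the left of X, so left-multiply by N⁻¹: X = N⁻¹C.
N has determinant 5; N⁻¹ = [[6, 3/5, 7], [1, 1/5, 1], [-7, -3/5, -8]].
X = N⁻¹C = [[6, 3/5, 7], [1, 1/5, 1], [-7, -3/5, -8]] · [[29, -8], [-20, -15], [-24, 8]] = [[-6, -1], [1, -3], [1, 1]].

X = [[-6, -1], [1, -3], [1, 1]]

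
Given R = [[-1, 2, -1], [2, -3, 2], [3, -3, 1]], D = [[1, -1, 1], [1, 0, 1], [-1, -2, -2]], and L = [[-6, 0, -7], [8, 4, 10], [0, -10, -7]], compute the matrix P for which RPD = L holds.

P = [[-5, 4, 4], [-4, 0, 0], [-1, -1, -5]]

P = R⁻¹LD⁻¹ (apply R⁻¹ on the left and D⁻¹ on the right).
det R = 2; the adjugate gives R⁻¹ = [[3/2, 1/2, 1/2], [2, 1, 0], [3/2, 3/2, -1/2]].
det D = -1, so D⁻¹ = [[-2, 4, 1], [-1, 1, 0], [2, -3, -1]].
R⁻¹L = [[-5, -3, -9], [-4, 4, -4], [3, 11, 8]].
P = (R⁻¹L)D⁻¹ = [[-5, 4, 4], [-4, 0, 0], [-1, -1, -5]].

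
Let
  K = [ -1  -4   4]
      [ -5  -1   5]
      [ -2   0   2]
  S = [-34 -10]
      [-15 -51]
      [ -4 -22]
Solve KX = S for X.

X = [[-2, 6], [5, -4], [-4, -5]]

Since K multiplies X on the left, X = K⁻¹S.
det K = -6; the adjugate gives K⁻¹ = [[1/3, -4/3, 8/3], [0, -1, 5/2], [1/3, -4/3, 19/6]].
X = K⁻¹S = [[1/3, -4/3, 8/3], [0, -1, 5/2], [1/3, -4/3, 19/6]] · [[-34, -10], [-15, -51], [-4, -22]] = [[-2, 6], [5, -4], [-4, -5]].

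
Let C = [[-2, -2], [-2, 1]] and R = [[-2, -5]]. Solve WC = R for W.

W = [[2, -1]]

C is on the right of W, so right-multiply by C⁻¹: W = RC⁻¹.
det C = -6, so C⁻¹ = [[-1/6, -1/3], [-1/3, 1/3]].
W = RC⁻¹ = [[-2, -5]] · [[-1/6, -1/3], [-1/3, 1/3]] = [[2, -1]].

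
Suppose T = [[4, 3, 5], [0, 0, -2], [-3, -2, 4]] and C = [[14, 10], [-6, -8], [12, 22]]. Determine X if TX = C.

X = [[2, 2], [-3, -6], [3, 4]]

T is on the left of X, so left-multiply by T⁻¹: X = T⁻¹C.
det T = 2; the adjugate gives T⁻¹ = [[-2, -11, -3], [3, 31/2, 4], [0, -1/2, 0]].
X = T⁻¹C = [[-2, -11, -3], [3, 31/2, 4], [0, -1/2, 0]] · [[14, 10], [-6, -8], [12, 22]] = [[2, 2], [-3, -6], [3, 4]].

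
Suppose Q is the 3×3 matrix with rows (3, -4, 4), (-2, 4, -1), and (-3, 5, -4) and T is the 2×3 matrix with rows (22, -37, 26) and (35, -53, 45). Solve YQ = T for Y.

Q is on the right of Y, so right-multiply by Q⁻¹: Y = TQ⁻¹.
det Q = -5; the adjugate gives Q⁻¹ = [[11/5, -4/5, 12/5], [1, 0, 1], [-2/5, 3/5, -4/5]].
Y = TQ⁻¹ = [[22, -37, 26], [35, -53, 45]] · [[11/5, -4/5, 12/5], [1, 0, 1], [-2/5, 3/5, -4/5]] = [[1, -2, -5], [6, -1, -5]].

Y = [[1, -2, -5], [6, -1, -5]]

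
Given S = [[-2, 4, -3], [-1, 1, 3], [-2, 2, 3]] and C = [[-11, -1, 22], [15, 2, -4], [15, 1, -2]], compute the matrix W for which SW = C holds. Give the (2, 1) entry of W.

2

S is on the left of W, so left-multiply by S⁻¹: W = S⁻¹C.
det S = -6; the adjugate gives S⁻¹ = [[1/2, 3, -5/2], [1/2, 2, -3/2], [0, 2/3, -1/3]].
W = S⁻¹C = [[1/2, 3, -5/2], [1/2, 2, -3/2], [0, 2/3, -1/3]] · [[-11, -1, 22], [15, 2, -4], [15, 1, -2]] = [[2, 3, 4], [2, 2, 6], [5, 1, -2]].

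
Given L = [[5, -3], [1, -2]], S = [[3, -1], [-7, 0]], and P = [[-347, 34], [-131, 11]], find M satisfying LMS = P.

Isolating M: multiply by L⁻¹ from the left and S⁻¹ from the right, so M = L⁻¹PS⁻¹.
det L = -7; the adjugate gives L⁻¹ = [[2/7, -3/7], [1/7, -5/7]].
det S = -7; the adjugate gives S⁻¹ = [[0, -1/7], [-1, -3/7]].
L⁻¹P = [[-43, 5], [44, -3]].
M = (L⁻¹P)S⁻¹ = [[-5, 4], [3, -5]].

M = [[-5, 4], [3, -5]]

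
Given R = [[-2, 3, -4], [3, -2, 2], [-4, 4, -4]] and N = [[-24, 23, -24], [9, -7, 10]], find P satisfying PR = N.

R is on the right of P, so right-multiply by R⁻¹: P = NR⁻¹.
det R = -4, so R⁻¹ = [[0, 1, 1/2], [-1, 2, 2], [-1, 1, 5/4]].
P = NR⁻¹ = [[-24, 23, -24], [9, -7, 10]] · [[0, 1, 1/2], [-1, 2, 2], [-1, 1, 5/4]] = [[1, -2, 4], [-3, 5, 3]].

P = [[1, -2, 4], [-3, 5, 3]]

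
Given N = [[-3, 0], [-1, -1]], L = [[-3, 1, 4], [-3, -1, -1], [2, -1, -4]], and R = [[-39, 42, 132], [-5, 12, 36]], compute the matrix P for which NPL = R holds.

P = [[-5, 4, 5], [4, 0, 2]]

P = N⁻¹RL⁻¹ (apply N⁻¹ on the left and L⁻¹ on the right).
det N = 3; the adjugate gives N⁻¹ = [[-1/3, 0], [1/3, -1]].
det L = -3, so L⁻¹ = [[-1, 0, -1], [14/3, -4/3, 5], [-5/3, 1/3, -2]].
N⁻¹R = [[13, -14, -44], [-8, 2, 8]].
P = (N⁻¹R)L⁻¹ = [[-5, 4, 5], [4, 0, 2]].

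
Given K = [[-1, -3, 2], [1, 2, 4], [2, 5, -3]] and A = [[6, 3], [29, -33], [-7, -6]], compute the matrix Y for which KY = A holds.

Left-multiplying both sides by K⁻¹ gives Y = K⁻¹A.
det K = -5, so K⁻¹ = [[26/5, -1/5, 16/5], [-11/5, 1/5, -6/5], [-1/5, 1/5, -1/5]].
Y = K⁻¹A = [[26/5, -1/5, 16/5], [-11/5, 1/5, -6/5], [-1/5, 1/5, -1/5]] · [[6, 3], [29, -33], [-7, -6]] = [[3, 3], [1, -6], [6, -6]].

Y = [[3, 3], [1, -6], [6, -6]]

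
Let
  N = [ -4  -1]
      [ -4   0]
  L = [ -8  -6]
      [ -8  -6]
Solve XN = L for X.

N is on the right of X, so right-multiply by N⁻¹: X = LN⁻¹.
det N = -4, so N⁻¹ = [[0, -1/4], [-1, 1]].
X = LN⁻¹ = [[-8, -6], [-8, -6]] · [[0, -1/4], [-1, 1]] = [[6, -4], [6, -4]].

X = [[6, -4], [6, -4]]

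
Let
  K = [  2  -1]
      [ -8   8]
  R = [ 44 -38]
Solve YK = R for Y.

Y = [[6, -4]]

K is on the right of Y, so right-multiply by K⁻¹: Y = RK⁻¹.
det K = 8; the adjugate gives K⁻¹ = [[1, 1/8], [1, 1/4]].
Y = RK⁻¹ = [[44, -38]] · [[1, 1/8], [1, 1/4]] = [[6, -4]].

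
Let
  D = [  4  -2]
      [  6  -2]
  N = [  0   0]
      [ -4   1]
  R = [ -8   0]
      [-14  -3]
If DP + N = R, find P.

P = [[-1, -2], [2, -4]]

DP = R − N = [[-8, 0], [-10, -4]].
D is on the left of P, so left-multiply by D⁻¹: P = D⁻¹(R − N).
det D = 4; the adjugate gives D⁻¹ = [[-1/2, 1/2], [-3/2, 1]].
P = D⁻¹(R − N) = [[-1, -2], [2, -4]].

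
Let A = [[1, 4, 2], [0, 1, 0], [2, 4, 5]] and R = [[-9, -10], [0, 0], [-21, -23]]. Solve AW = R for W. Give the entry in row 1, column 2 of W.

A is on the left of W, so left-multiply by A⁻¹: W = A⁻¹R.
det A = 1; the adjugate gives A⁻¹ = [[5, -12, -2], [0, 1, 0], [-2, 4, 1]].
W = A⁻¹R = [[5, -12, -2], [0, 1, 0], [-2, 4, 1]] · [[-9, -10], [0, 0], [-21, -23]] = [[-3, -4], [0, 0], [-3, -3]].

-4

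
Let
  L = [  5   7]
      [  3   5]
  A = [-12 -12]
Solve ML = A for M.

L is on the right of M, so right-multiply by L⁻¹: M = AL⁻¹.
det L = 4; the adjugate gives L⁻¹ = [[5/4, -7/4], [-3/4, 5/4]].
M = AL⁻¹ = [[-12, -12]] · [[5/4, -7/4], [-3/4, 5/4]] = [[-6, 6]].

M = [[-6, 6]]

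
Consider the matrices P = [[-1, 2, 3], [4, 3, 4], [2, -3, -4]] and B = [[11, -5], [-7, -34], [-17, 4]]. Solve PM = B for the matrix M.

M = [[-4, -5], [-1, -2], [3, -2]]

P is on the left of M, so left-multiply by P⁻¹: M = P⁻¹B.
P has determinant -6; P⁻¹ = [[0, 1/6, 1/6], [-4, 1/3, -8/3], [3, -1/6, 11/6]].
M = P⁻¹B = [[0, 1/6, 1/6], [-4, 1/3, -8/3], [3, -1/6, 11/6]] · [[11, -5], [-7, -34], [-17, 4]] = [[-4, -5], [-1, -2], [3, -2]].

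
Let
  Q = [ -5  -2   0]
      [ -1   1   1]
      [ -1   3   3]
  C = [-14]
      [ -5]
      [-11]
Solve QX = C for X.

X = [[2], [2], [-5]]

Since Q multiplies X on the left, X = Q⁻¹C.
det Q = -4; the adjugate gives Q⁻¹ = [[0, -3/2, 1/2], [-1/2, 15/4, -5/4], [1/2, -17/4, 7/4]].
X = Q⁻¹C = [[0, -3/2, 1/2], [-1/2, 15/4, -5/4], [1/2, -17/4, 7/4]] · [[-14], [-5], [-11]] = [[2], [2], [-5]].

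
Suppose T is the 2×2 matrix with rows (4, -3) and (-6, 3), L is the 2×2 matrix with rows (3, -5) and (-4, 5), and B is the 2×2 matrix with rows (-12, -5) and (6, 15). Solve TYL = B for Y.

Y = T⁻¹BL⁻¹ (apply T⁻¹ on the left and L⁻¹ on the right).
det T = -6, so T⁻¹ = [[-1/2, -1/2], [-1, -2/3]].
det L = -5; the adjugate gives L⁻¹ = [[-1, -1], [-4/5, -3/5]].
T⁻¹B = [[3, -5], [8, -5]].
Y = (T⁻¹B)L⁻¹ = [[1, 0], [-4, -5]].

Y = [[1, 0], [-4, -5]]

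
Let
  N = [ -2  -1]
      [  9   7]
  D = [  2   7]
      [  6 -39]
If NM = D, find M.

N is on the left of M, so left-multiply by N⁻¹: M = N⁻¹D.
det N = -5; the adjugate gives N⁻¹ = [[-7/5, -1/5], [9/5, 2/5]].
M = N⁻¹D = [[-7/5, -1/5], [9/5, 2/5]] · [[2, 7], [6, -39]] = [[-4, -2], [6, -3]].

M = [[-4, -2], [6, -3]]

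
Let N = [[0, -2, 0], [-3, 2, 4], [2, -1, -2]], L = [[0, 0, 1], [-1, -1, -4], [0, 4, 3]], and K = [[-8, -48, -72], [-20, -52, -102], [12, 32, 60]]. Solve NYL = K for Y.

Y = [[-4, -4, 2], [5, -4, 5], [-5, 4, -3]]

Left-multiply by N⁻¹ and right-multiply by L⁻¹: Y = N⁻¹KL⁻¹.
det N = -4, so N⁻¹ = [[0, 1, 2], [-1/2, 0, 0], [1/4, 1, 3/2]].
det L = -4; the adjugate gives L⁻¹ = [[-13/4, -1, -1/4], [-3/4, 0, 1/4], [1, 0, 0]].
N⁻¹K = [[4, 12, 18], [4, 24, 36], [-4, -16, -30]].
Y = (N⁻¹K)L⁻¹ = [[-4, -4, 2], [5, -4, 5], [-5, 4, -3]].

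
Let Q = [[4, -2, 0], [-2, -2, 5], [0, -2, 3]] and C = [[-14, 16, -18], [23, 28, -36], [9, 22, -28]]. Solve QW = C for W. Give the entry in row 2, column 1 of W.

3

Since Q multiplies W on the left, W = Q⁻¹C.
det Q = 4; the adjugate gives Q⁻¹ = [[1, 3/2, -5/2], [3/2, 3, -5], [1, 2, -3]].
W = Q⁻¹C = [[1, 3/2, -5/2], [3/2, 3, -5], [1, 2, -3]] · [[-14, 16, -18], [23, 28, -36], [9, 22, -28]] = [[-2, 3, -2], [3, -2, 5], [5, 6, -6]].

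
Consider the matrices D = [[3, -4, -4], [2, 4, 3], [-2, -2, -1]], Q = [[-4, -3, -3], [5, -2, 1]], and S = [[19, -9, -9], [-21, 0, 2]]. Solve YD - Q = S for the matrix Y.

Y = [[5, 4, 4], [-2, 0, 5]]

YD = S + Q = [[15, -12, -12], [-16, -2, 3]].
Right-multiplying both sides by D⁻¹ gives Y = (S + Q)D⁻¹.
det D = 6, so D⁻¹ = [[1/3, 2/3, 2/3], [-2/3, -11/6, -17/6], [2/3, 7/3, 10/3]].
Y = (S + Q)D⁻¹ = [[5, 4, 4], [-2, 0, 5]].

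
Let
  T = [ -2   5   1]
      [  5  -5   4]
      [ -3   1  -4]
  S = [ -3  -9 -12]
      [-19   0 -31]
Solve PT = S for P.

P = [[0, 3, 6], [-3, -2, 5]]

T is on the right of P, so right-multiply by T⁻¹: P = ST⁻¹.
det T = -2, so T⁻¹ = [[-8, -21/2, -25/2], [-4, -11/2, -13/2], [5, 13/2, 15/2]].
P = ST⁻¹ = [[-3, -9, -12], [-19, 0, -31]] · [[-8, -21/2, -25/2], [-4, -11/2, -13/2], [5, 13/2, 15/2]] = [[0, 3, 6], [-3, -2, 5]].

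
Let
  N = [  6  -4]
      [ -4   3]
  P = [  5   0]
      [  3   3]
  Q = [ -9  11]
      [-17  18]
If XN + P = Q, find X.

X = [[1, 5], [0, 5]]

XN = Q − P = [[-14, 11], [-20, 15]].
Right-multiplying both sides by N⁻¹ gives X = (Q − P)N⁻¹.
N has determinant 2; N⁻¹ = [[3/2, 2], [2, 3]].
X = (Q − P)N⁻¹ = [[1, 5], [0, 5]].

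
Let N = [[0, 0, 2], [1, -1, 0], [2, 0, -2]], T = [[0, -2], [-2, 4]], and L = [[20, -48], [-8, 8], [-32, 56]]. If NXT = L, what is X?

Left-multiply by N⁻¹ and right-multiply by T⁻¹: X = N⁻¹LT⁻¹.
det N = 4, so N⁻¹ = [[1/2, 0, 1/2], [1/2, -1, 1/2], [1/2, 0, 0]].
T has determinant -4; T⁻¹ = [[-1, -1/2], [-1/2, 0]].
N⁻¹L = [[-6, 4], [2, -4], [10, -24]].
X = (N⁻¹L)T⁻¹ = [[4, 3], [0, -1], [2, -5]].

X = [[4, 3], [0, -1], [2, -5]]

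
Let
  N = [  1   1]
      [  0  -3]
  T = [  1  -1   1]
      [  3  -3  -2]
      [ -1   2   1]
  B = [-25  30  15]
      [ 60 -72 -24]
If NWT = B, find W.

W = N⁻¹BT⁻¹ (apply N⁻¹ on the left and T⁻¹ on the right).
N has determinant -3; N⁻¹ = [[1, 1/3], [0, -1/3]].
det T = 5; the adjugate gives T⁻¹ = [[1/5, 3/5, 1], [-1/5, 2/5, 1], [3/5, -1/5, 0]].
N⁻¹B = [[-5, 6, 7], [-20, 24, 8]].
W = (N⁻¹B)T⁻¹ = [[2, -2, 1], [-4, -4, 4]].

W = [[2, -2, 1], [-4, -4, 4]]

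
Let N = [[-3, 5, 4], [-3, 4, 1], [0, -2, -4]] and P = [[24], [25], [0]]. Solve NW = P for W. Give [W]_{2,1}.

N is on the left of W, so left-multiply by N⁻¹: W = N⁻¹P.
det N = 6; the adjugate gives N⁻¹ = [[-7/3, 2, -11/6], [-2, 2, -3/2], [1, -1, 1/2]].
W = N⁻¹P = [[-7/3, 2, -11/6], [-2, 2, -3/2], [1, -1, 1/2]] · [[24], [25], [0]] = [[-6], [2], [-1]].

2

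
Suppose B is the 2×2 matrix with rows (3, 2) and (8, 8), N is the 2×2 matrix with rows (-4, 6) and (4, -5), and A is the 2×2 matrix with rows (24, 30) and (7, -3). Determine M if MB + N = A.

MB = A − N = [[28, 24], [3, 2]].
B is on the right of M, so right-multiply by B⁻¹: M = (A − N)B⁻¹.
det B = 8; the adjugate gives B⁻¹ = [[1, -1/4], [-1, 3/8]].
M = (A − N)B⁻¹ = [[4, 2], [1, 0]].

M = [[4, 2], [1, 0]]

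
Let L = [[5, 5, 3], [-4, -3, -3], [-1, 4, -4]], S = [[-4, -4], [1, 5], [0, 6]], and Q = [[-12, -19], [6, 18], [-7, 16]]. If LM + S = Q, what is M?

LM = Q − S = [[-8, -15], [5, 13], [-7, 10]].
Left-multiplying both sides by L⁻¹ gives M = L⁻¹(Q − S).
det L = -2; the adjugate gives L⁻¹ = [[-12, -16, 3], [13/2, 17/2, -3/2], [19/2, 25/2, -5/2]].
M = L⁻¹(Q − S) = [[-5, 2], [1, -2], [4, -5]].

M = [[-5, 2], [1, -2], [4, -5]]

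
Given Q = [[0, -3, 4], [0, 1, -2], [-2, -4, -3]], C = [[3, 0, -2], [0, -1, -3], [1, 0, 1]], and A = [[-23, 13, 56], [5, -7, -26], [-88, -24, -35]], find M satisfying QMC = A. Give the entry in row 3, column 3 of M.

Isolating M: multiply by Q⁻¹ from the left and C⁻¹ from the right, so M = Q⁻¹AC⁻¹.
det Q = -4; the adjugate gives Q⁻¹ = [[11/4, 25/4, -1/2], [-1, -2, 0], [-1/2, -3/2, 0]].
C has determinant -5; C⁻¹ = [[1/5, 0, 2/5], [3/5, -1, -9/5], [-1/5, 0, 3/5]].
Q⁻¹A = [[12, 4, 9], [13, 1, -4], [4, 4, 11]].
M = (Q⁻¹A)C⁻¹ = [[3, -4, 3], [4, -1, 1], [1, -4, 1]].

1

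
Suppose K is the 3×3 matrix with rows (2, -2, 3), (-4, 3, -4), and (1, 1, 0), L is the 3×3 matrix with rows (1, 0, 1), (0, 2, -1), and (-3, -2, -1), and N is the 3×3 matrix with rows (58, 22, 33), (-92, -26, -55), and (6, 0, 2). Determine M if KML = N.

M = [[-2, -5, -4], [-4, 1, 0], [4, 3, -2]]

Isolating M: multiply by K⁻¹ from the left and L⁻¹ from the right, so M = K⁻¹NL⁻¹.
det K = -5; the adjugate gives K⁻¹ = [[-4/5, -3/5, 1/5], [4/5, 3/5, 4/5], [7/5, 4/5, 2/5]].
L has determinant 2; L⁻¹ = [[-2, -1, -1], [3/2, 1, 1/2], [3, 1, 1]].
K⁻¹N = [[10, -2, 7], [-4, 2, -5], [10, 10, 3]].
M = (K⁻¹N)L⁻¹ = [[-2, -5, -4], [-4, 1, 0], [4, 3, -2]].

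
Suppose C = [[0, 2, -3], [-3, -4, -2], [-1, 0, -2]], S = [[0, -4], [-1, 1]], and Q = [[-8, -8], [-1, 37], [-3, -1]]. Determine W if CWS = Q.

W = [[-5, 5], [5, -2], [2, -4]]

W = C⁻¹QS⁻¹ (apply C⁻¹ on the left and S⁻¹ on the right).
C has determinant 4; C⁻¹ = [[2, 1, -4], [-1, -3/4, 9/4], [-1, -1/2, 3/2]].
det S = -4; the adjugate gives S⁻¹ = [[-1/4, -1], [-1/4, 0]].
C⁻¹Q = [[-5, 25], [2, -22], [4, -12]].
W = (C⁻¹Q)S⁻¹ = [[-5, 5], [5, -2], [2, -4]].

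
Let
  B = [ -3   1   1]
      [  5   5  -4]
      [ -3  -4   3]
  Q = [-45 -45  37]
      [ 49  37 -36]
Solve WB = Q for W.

Right-multiplying both sides by B⁻¹ gives W = QB⁻¹.
det B = -5; the adjugate gives B⁻¹ = [[1/5, 7/5, 9/5], [3/5, 6/5, 7/5], [1, 3, 4]].
W = QB⁻¹ = [[-45, -45, 37], [49, 37, -36]] · [[1/5, 7/5, 9/5], [3/5, 6/5, 7/5], [1, 3, 4]] = [[1, -6, 4], [-4, 5, -4]].

W = [[1, -6, 4], [-4, 5, -4]]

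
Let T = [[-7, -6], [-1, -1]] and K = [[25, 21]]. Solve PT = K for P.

P = [[-4, 3]]

Since T sits to the right of P, P = KT⁻¹.
det T = 1; the adjugate gives T⁻¹ = [[-1, 6], [1, -7]].
P = KT⁻¹ = [[25, 21]] · [[-1, 6], [1, -7]] = [[-4, 3]].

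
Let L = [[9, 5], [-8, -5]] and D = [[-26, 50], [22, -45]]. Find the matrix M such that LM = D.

M = [[-4, 5], [2, 1]]

L is on the left of M, so left-multiply by L⁻¹: M = L⁻¹D.
L has determinant -5; L⁻¹ = [[1, 1], [-8/5, -9/5]].
M = L⁻¹D = [[1, 1], [-8/5, -9/5]] · [[-26, 50], [22, -45]] = [[-4, 5], [2, 1]].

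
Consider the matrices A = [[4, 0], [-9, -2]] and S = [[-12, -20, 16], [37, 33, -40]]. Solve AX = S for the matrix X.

X = [[-3, -5, 4], [-5, 6, 2]]

A is on the left of X, so left-multiply by A⁻¹: X = A⁻¹S.
A has determinant -8; A⁻¹ = [[1/4, 0], [-9/8, -1/2]].
X = A⁻¹S = [[1/4, 0], [-9/8, -1/2]] · [[-12, -20, 16], [37, 33, -40]] = [[-3, -5, 4], [-5, 6, 2]].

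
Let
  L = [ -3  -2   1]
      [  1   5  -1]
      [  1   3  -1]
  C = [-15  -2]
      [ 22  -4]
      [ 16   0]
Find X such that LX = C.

L is on the left of X, so left-multiply by L⁻¹: X = L⁻¹C.
det L = 4; the adjugate gives L⁻¹ = [[-1/2, 1/4, -3/4], [0, 1/2, -1/2], [-1/2, 7/4, -13/4]].
X = L⁻¹C = [[-1/2, 1/4, -3/4], [0, 1/2, -1/2], [-1/2, 7/4, -13/4]] · [[-15, -2], [22, -4], [16, 0]] = [[1, 0], [3, -2], [-6, -6]].

X = [[1, 0], [3, -2], [-6, -6]]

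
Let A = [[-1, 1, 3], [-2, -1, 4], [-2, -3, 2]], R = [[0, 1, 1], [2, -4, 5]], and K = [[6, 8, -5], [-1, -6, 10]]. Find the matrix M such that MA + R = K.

M = [[-4, 4, -5], [1, 0, 1]]

MA = K − R = [[6, 7, -6], [-3, -2, 5]].
Right-multiplying both sides by A⁻¹ gives M = (K − R)A⁻¹.
det A = -2; the adjugate gives A⁻¹ = [[-5, 11/2, -7/2], [2, -2, 1], [-2, 5/2, -3/2]].
M = (K − R)A⁻¹ = [[-4, 4, -5], [1, 0, 1]].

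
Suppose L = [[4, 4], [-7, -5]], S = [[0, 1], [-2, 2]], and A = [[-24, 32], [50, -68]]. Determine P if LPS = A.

P = [[4, 5], [-2, -2]]

P = L⁻¹AS⁻¹ (apply L⁻¹ on the left and S⁻¹ on the right).
L has determinant 8; L⁻¹ = [[-5/8, -1/2], [7/8, 1/2]].
S has determinant 2; S⁻¹ = [[1, -1/2], [1, 0]].
L⁻¹A = [[-10, 14], [4, -6]].
P = (L⁻¹A)S⁻¹ = [[4, 5], [-2, -2]].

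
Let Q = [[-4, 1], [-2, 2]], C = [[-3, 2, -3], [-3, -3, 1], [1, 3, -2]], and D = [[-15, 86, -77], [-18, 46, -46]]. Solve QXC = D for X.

Isolating X: multiply by Q⁻¹ from the left and C⁻¹ from the right, so X = Q⁻¹DC⁻¹.
det Q = -6, so Q⁻¹ = [[-1/3, 1/6], [-1/3, 2/3]].
det C = -1; the adjugate gives C⁻¹ = [[-3, 5, 7], [5, -9, -12], [6, -11, -15]].
Q⁻¹D = [[2, -21, 18], [-7, 2, -5]].
X = (Q⁻¹D)C⁻¹ = [[-3, 1, -4], [1, 2, 2]].

X = [[-3, 1, -4], [1, 2, 2]]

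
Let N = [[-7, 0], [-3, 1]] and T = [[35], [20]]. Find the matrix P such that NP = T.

P = [[-5], [5]]

Left-multiplying both sides by N⁻¹ gives P = N⁻¹T.
det N = -7; the adjugate gives N⁻¹ = [[-1/7, 0], [-3/7, 1]].
P = N⁻¹T = [[-1/7, 0], [-3/7, 1]] · [[35], [20]] = [[-5], [5]].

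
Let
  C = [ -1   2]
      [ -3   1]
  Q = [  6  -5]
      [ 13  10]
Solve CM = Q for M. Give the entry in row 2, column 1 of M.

1

Left-multiplying both sides by C⁻¹ gives M = C⁻¹Q.
det C = 5; the adjugate gives C⁻¹ = [[1/5, -2/5], [3/5, -1/5]].
M = C⁻¹Q = [[1/5, -2/5], [3/5, -1/5]] · [[6, -5], [13, 10]] = [[-4, -5], [1, -5]].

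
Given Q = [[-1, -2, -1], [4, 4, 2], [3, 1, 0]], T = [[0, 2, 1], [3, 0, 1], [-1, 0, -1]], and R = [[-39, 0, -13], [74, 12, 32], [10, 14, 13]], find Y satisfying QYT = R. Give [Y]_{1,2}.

-1

Isolating Y: multiply by Q⁻¹ from the left and T⁻¹ from the right, so Y = Q⁻¹RT⁻¹.
det Q = -2, so Q⁻¹ = [[1, 1/2, 0], [-3, -3/2, 1], [4, 5/2, -2]].
det T = 4, so T⁻¹ = [[0, 1/2, 1/2], [1/2, 1/4, 3/4], [0, -1/2, -3/2]].
Q⁻¹R = [[-2, 6, 3], [16, -4, 4], [9, 2, 2]].
Y = (Q⁻¹R)T⁻¹ = [[3, -1, -1], [-2, 5, -1], [1, 4, 3]].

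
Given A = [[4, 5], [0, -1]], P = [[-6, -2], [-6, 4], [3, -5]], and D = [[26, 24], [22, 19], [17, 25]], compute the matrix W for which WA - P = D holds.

WA = D + P = [[20, 22], [16, 23], [20, 20]].
A is on the right of W, so right-multiply by A⁻¹: W = (D + P)A⁻¹.
det A = -4, so A⁻¹ = [[1/4, 5/4], [0, -1]].
W = (D + P)A⁻¹ = [[5, 3], [4, -3], [5, 5]].

W = [[5, 3], [4, -3], [5, 5]]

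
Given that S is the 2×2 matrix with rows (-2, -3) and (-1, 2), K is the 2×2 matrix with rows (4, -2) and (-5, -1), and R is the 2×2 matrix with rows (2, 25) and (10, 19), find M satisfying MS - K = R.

M = [[-5, 4], [-4, 3]]

MS = R + K = [[6, 23], [5, 18]].
Right-multiplying both sides by S⁻¹ gives M = (R + K)S⁻¹.
det S = -7; the adjugate gives S⁻¹ = [[-2/7, -3/7], [-1/7, 2/7]].
M = (R + K)S⁻¹ = [[-5, 4], [-4, 3]].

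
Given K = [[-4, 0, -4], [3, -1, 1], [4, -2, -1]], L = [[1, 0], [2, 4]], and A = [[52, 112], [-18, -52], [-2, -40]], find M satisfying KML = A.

Isolating M: multiply by K⁻¹ from the left and L⁻¹ from the right, so M = K⁻¹AL⁻¹.
K has determinant -4; K⁻¹ = [[-3/4, -2, 1], [-7/4, -5, 2], [1/2, 2, -1]].
L has determinant 4; L⁻¹ = [[1, 0], [-1/2, 1/4]].
K⁻¹A = [[-5, -20], [-5, -16], [-8, -8]].
M = (K⁻¹A)L⁻¹ = [[5, -5], [3, -4], [-4, -2]].

M = [[5, -5], [3, -4], [-4, -2]]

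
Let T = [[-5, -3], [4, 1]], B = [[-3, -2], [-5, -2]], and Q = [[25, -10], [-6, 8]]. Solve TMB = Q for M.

M = [[-2, 1], [-5, 5]]

Left-multiply by T⁻¹ and right-multiply by B⁻¹: M = T⁻¹QB⁻¹.
T has determinant 7; T⁻¹ = [[1/7, 3/7], [-4/7, -5/7]].
det B = -4, so B⁻¹ = [[1/2, -1/2], [-5/4, 3/4]].
T⁻¹Q = [[1, 2], [-10, 0]].
M = (T⁻¹Q)B⁻¹ = [[-2, 1], [-5, 5]].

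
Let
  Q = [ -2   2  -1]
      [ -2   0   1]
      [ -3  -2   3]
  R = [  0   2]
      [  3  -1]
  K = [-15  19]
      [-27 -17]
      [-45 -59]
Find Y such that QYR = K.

Y = [[4, 2], [5, -3], [-5, -5]]

Isolating Y: multiply by Q⁻¹ from the left and R⁻¹ from the right, so Y = Q⁻¹KR⁻¹.
det Q = -2; the adjugate gives Q⁻¹ = [[-1, 2, -1], [-3/2, 9/2, -2], [-2, 5, -2]].
det R = -6; the adjugate gives R⁻¹ = [[1/6, 1/3], [1/2, 0]].
Q⁻¹K = [[6, 6], [-9, 13], [-15, -5]].
Y = (Q⁻¹K)R⁻¹ = [[4, 2], [5, -3], [-5, -5]].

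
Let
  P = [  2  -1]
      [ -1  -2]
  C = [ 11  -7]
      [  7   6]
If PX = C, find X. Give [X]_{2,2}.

-1

Left-multiplying both sides by P⁻¹ gives X = P⁻¹C.
det P = -5, so P⁻¹ = [[2/5, -1/5], [-1/5, -2/5]].
X = P⁻¹C = [[2/5, -1/5], [-1/5, -2/5]] · [[11, -7], [7, 6]] = [[3, -4], [-5, -1]].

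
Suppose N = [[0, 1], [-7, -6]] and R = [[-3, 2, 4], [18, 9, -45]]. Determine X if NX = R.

X = [[0, -3, 3], [-3, 2, 4]]

Since N multiplies X on the left, X = N⁻¹R.
det N = 7, so N⁻¹ = [[-6/7, -1/7], [1, 0]].
X = N⁻¹R = [[-6/7, -1/7], [1, 0]] · [[-3, 2, 4], [18, 9, -45]] = [[0, -3, 3], [-3, 2, 4]].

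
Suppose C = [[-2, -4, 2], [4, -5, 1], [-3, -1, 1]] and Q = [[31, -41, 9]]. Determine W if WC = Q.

Since C sits to the right of W, W = QC⁻¹.
det C = -2, so C⁻¹ = [[2, -1, -3], [7/2, -2, -5], [19/2, -5, -13]].
W = QC⁻¹ = [[31, -41, 9]] · [[2, -1, -3], [7/2, -2, -5], [19/2, -5, -13]] = [[4, 6, -5]].

W = [[4, 6, -5]]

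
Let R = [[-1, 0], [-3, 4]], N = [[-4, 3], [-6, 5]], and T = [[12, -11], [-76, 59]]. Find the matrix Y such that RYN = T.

Left-multiply by R⁻¹ and right-multiply by N⁻¹: Y = R⁻¹TN⁻¹.
det R = -4; the adjugate gives R⁻¹ = [[-1, 0], [-3/4, 1/4]].
det N = -2, so N⁻¹ = [[-5/2, 3/2], [-3, 2]].
R⁻¹T = [[-12, 11], [-28, 23]].
Y = (R⁻¹T)N⁻¹ = [[-3, 4], [1, 4]].

Y = [[-3, 4], [1, 4]]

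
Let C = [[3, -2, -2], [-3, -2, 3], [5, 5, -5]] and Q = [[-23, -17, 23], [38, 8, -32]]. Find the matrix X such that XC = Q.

C is on the right of X, so right-multiply by C⁻¹: X = QC⁻¹.
det C = -5, so C⁻¹ = [[1, 4, 2], [0, 1, 3/5], [1, 5, 12/5]].
X = QC⁻¹ = [[-23, -17, 23], [38, 8, -32]] · [[1, 4, 2], [0, 1, 3/5], [1, 5, 12/5]] = [[0, 6, -1], [6, 0, 4]].

X = [[0, 6, -1], [6, 0, 4]]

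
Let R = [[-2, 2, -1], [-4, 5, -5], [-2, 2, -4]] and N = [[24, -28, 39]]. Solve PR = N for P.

P = [[1, -4, -5]]

Since R sits to the right of P, P = NR⁻¹.
det R = 6; the adjugate gives R⁻¹ = [[-5/3, 1, -5/6], [-1, 1, -1], [1/3, 0, -1/3]].
P = NR⁻¹ = [[24, -28, 39]] · [[-5/3, 1, -5/6], [-1, 1, -1], [1/3, 0, -1/3]] = [[1, -4, -5]].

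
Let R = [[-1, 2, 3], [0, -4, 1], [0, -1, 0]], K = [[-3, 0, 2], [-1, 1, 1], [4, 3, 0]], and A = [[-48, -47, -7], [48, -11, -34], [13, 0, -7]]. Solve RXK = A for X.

X = R⁻¹AK⁻¹ (apply R⁻¹ on the left and K⁻¹ on the right).
det R = -1, so R⁻¹ = [[-1, 3, -14], [0, 0, -1], [0, 1, -4]].
det K = -5, so K⁻¹ = [[3/5, -6/5, 2/5], [-4/5, 8/5, -1/5], [7/5, -9/5, 3/5]].
R⁻¹A = [[10, 14, 3], [-13, 0, 7], [-4, -11, -6]].
X = (R⁻¹A)K⁻¹ = [[-1, 5, 3], [2, 3, -1], [-2, -2, -3]].

X = [[-1, 5, 3], [2, 3, -1], [-2, -2, -3]]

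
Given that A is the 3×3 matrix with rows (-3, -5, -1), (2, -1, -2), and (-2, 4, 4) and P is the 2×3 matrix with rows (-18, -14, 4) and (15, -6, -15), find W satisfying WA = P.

W = [[4, -2, 1], [-3, -3, -6]]

A is on the right of W, so right-multiply by A⁻¹: W = PA⁻¹.
det A = 2; the adjugate gives A⁻¹ = [[2, 8, 9/2], [-2, -7, -4], [3, 11, 13/2]].
W = PA⁻¹ = [[-18, -14, 4], [15, -6, -15]] · [[2, 8, 9/2], [-2, -7, -4], [3, 11, 13/2]] = [[4, -2, 1], [-3, -3, -6]].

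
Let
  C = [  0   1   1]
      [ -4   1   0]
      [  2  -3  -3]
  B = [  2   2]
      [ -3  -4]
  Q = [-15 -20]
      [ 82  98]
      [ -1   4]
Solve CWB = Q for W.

W = [[-4, 5], [1, 4], [-1, 1]]

W = C⁻¹QB⁻¹ (apply C⁻¹ on the left and B⁻¹ on the right).
C has determinant -2; C⁻¹ = [[3/2, 0, 1/2], [6, 1, 2], [-5, -1, -2]].
det B = -2; the adjugate gives B⁻¹ = [[2, 1], [-3/2, -1]].
C⁻¹Q = [[-23, -28], [-10, -14], [-5, -6]].
W = (C⁻¹Q)B⁻¹ = [[-4, 5], [1, 4], [-1, 1]].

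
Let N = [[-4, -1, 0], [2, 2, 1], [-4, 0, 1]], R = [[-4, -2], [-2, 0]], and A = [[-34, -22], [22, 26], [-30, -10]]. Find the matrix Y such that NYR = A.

Y = [[-2, 0], [-3, 5], [-3, 5]]

Left-multiply by N⁻¹ and right-multiply by R⁻¹: Y = N⁻¹AR⁻¹.
N has determinant -2; N⁻¹ = [[-1, -1/2, 1/2], [3, 2, -2], [-4, -2, 3]].
det R = -4, so R⁻¹ = [[0, -1/2], [-1/2, 1]].
N⁻¹A = [[8, 4], [2, 6], [2, 6]].
Y = (N⁻¹A)R⁻¹ = [[-2, 0], [-3, 5], [-3, 5]].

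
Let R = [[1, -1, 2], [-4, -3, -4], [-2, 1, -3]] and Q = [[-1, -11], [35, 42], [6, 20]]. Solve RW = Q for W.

R is on the left of W, so left-multiply by R⁻¹: W = R⁻¹Q.
det R = -3; the adjugate gives R⁻¹ = [[-13/3, 1/3, -10/3], [4/3, -1/3, 4/3], [10/3, -1/3, 7/3]].
W = R⁻¹Q = [[-13/3, 1/3, -10/3], [4/3, -1/3, 4/3], [10/3, -1/3, 7/3]] · [[-1, -11], [35, 42], [6, 20]] = [[-4, -5], [-5, -2], [-1, -4]].

W = [[-4, -5], [-5, -2], [-1, -4]]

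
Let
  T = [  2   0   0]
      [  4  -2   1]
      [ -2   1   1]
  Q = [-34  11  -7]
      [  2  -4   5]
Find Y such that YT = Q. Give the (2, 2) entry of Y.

Since T sits to the right of Y, Y = QT⁻¹.
det T = -6; the adjugate gives T⁻¹ = [[1/2, 0, 0], [1, -1/3, 1/3], [0, 1/3, 2/3]].
Y = QT⁻¹ = [[-34, 11, -7], [2, -4, 5]] · [[1/2, 0, 0], [1, -1/3, 1/3], [0, 1/3, 2/3]] = [[-6, -6, -1], [-3, 3, 2]].

3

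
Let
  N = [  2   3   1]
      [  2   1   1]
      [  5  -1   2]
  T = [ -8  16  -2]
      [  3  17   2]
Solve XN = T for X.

X = [[3, 3, -4], [6, -2, -1]]

N is on the right of X, so right-multiply by N⁻¹: X = TN⁻¹.
N has determinant 2; N⁻¹ = [[3/2, -7/2, 1], [1/2, -1/2, 0], [-7/2, 17/2, -2]].
X = TN⁻¹ = [[-8, 16, -2], [3, 17, 2]] · [[3/2, -7/2, 1], [1/2, -1/2, 0], [-7/2, 17/2, -2]] = [[3, 3, -4], [6, -2, -1]].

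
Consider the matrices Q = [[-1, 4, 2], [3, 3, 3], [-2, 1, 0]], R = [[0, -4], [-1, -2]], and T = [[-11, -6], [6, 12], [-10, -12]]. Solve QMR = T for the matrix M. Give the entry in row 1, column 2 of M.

-5

Isolating M: multiply by Q⁻¹ from the left and R⁻¹ from the right, so M = Q⁻¹TR⁻¹.
Q has determinant -3; Q⁻¹ = [[1, -2/3, -2], [2, -4/3, -3], [-3, 7/3, 5]].
R has determinant -4; R⁻¹ = [[1/2, -1], [-1/4, 0]].
Q⁻¹T = [[5, 10], [0, 8], [-3, -14]].
M = (Q⁻¹T)R⁻¹ = [[0, -5], [-2, 0], [2, 3]].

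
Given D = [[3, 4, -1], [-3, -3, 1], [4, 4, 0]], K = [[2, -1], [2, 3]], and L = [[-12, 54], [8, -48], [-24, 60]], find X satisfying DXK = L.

Isolating X: multiply by D⁻¹ from the left and K⁻¹ from the right, so X = D⁻¹LK⁻¹.
det D = 4; the adjugate gives D⁻¹ = [[-1, -1, 1/4], [1, 1, 0], [0, 1, 3/4]].
K has determinant 8; K⁻¹ = [[3/8, 1/8], [-1/4, 1/4]].
D⁻¹L = [[-2, 9], [-4, 6], [-10, -3]].
X = (D⁻¹L)K⁻¹ = [[-3, 2], [-3, 1], [-3, -2]].

X = [[-3, 2], [-3, 1], [-3, -2]]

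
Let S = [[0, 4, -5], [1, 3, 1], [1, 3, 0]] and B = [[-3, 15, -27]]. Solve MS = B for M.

Since S sits to the right of M, M = BS⁻¹.
det S = 4, so S⁻¹ = [[-3/4, -15/4, 19/4], [1/4, 5/4, -5/4], [0, 1, -1]].
M = BS⁻¹ = [[-3, 15, -27]] · [[-3/4, -15/4, 19/4], [1/4, 5/4, -5/4], [0, 1, -1]] = [[6, 3, -6]].

M = [[6, 3, -6]]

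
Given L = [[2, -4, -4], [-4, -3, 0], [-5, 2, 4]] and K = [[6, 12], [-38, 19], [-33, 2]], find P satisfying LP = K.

Left-multiplying both sides by L⁻¹ gives P = L⁻¹K.
L has determinant 4; L⁻¹ = [[-3, 2, -3], [4, -3, 4], [-23/4, 4, -11/2]].
P = L⁻¹K = [[-3, 2, -3], [4, -3, 4], [-23/4, 4, -11/2]] · [[6, 12], [-38, 19], [-33, 2]] = [[5, -4], [6, -1], [-5, -4]].

P = [[5, -4], [6, -1], [-5, -4]]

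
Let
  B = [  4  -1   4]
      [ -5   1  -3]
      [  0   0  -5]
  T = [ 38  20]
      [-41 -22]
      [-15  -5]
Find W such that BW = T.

W = [[6, 3], [-2, -4], [3, 1]]

Since B multiplies W on the left, W = B⁻¹T.
B has determinant 5; B⁻¹ = [[-1, -1, -1/5], [-5, -4, -8/5], [0, 0, -1/5]].
W = B⁻¹T = [[-1, -1, -1/5], [-5, -4, -8/5], [0, 0, -1/5]] · [[38, 20], [-41, -22], [-15, -5]] = [[6, 3], [-2, -4], [3, 1]].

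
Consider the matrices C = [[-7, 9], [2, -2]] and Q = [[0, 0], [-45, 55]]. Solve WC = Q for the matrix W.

C is on the right of W, so right-multiply by C⁻¹: W = QC⁻¹.
det C = -4; the adjugate gives C⁻¹ = [[1/2, 9/4], [1/2, 7/4]].
W = QC⁻¹ = [[0, 0], [-45, 55]] · [[1/2, 9/4], [1/2, 7/4]] = [[0, 0], [5, -5]].

W = [[0, 0], [5, -5]]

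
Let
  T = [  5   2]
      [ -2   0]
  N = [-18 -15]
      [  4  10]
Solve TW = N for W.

W = [[-2, -5], [-4, 5]]

Left-multiplying both sides by T⁻¹ gives W = T⁻¹N.
det T = 4, so T⁻¹ = [[0, -1/2], [1/2, 5/4]].
W = T⁻¹N = [[0, -1/2], [1/2, 5/4]] · [[-18, -15], [4, 10]] = [[-2, -5], [-4, 5]].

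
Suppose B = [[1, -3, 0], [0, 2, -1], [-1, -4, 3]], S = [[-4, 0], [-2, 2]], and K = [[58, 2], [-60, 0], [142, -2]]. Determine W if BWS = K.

W = B⁻¹KS⁻¹ (apply B⁻¹ on the left and S⁻¹ on the right).
B has determinant -1; B⁻¹ = [[-2, -9, -3], [-1, -3, -1], [-2, -7, -2]].
det S = -8; the adjugate gives S⁻¹ = [[-1/4, 0], [-1/4, 1/2]].
B⁻¹K = [[-2, 2], [-20, 0], [20, 0]].
W = (B⁻¹K)S⁻¹ = [[0, 1], [5, 0], [-5, 0]].

W = [[0, 1], [5, 0], [-5, 0]]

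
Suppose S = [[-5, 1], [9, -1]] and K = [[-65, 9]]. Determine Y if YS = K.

S is on the right of Y, so right-multiply by S⁻¹: Y = KS⁻¹.
det S = -4, so S⁻¹ = [[1/4, 1/4], [9/4, 5/4]].
Y = KS⁻¹ = [[-65, 9]] · [[1/4, 1/4], [9/4, 5/4]] = [[4, -5]].

Y = [[4, -5]]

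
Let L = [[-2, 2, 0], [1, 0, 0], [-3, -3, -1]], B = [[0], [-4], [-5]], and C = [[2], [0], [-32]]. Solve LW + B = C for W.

W = [[4], [5], [0]]

LW = C − B = [[2], [4], [-27]].
Since L multiplies W on the left, W = L⁻¹(C − B).
L has determinant 2; L⁻¹ = [[0, 1, 0], [1/2, 1, 0], [-3/2, -6, -1]].
W = L⁻¹(C − B) = [[4], [5], [0]].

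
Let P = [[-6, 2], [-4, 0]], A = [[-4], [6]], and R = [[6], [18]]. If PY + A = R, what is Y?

Y = [[-3], [-4]]

PY = R − A = [[10], [12]].
P is on the left of Y, so left-multiply by P⁻¹: Y = P⁻¹(R − A).
det P = 8; the adjugate gives P⁻¹ = [[0, -1/4], [1/2, -3/4]].
Y = P⁻¹(R − A) = [[-3], [-4]].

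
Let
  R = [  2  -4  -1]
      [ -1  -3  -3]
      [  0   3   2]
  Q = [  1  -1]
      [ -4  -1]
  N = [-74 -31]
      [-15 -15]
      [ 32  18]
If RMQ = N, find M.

Left-multiply by R⁻¹ and right-multiply by Q⁻¹: M = R⁻¹NQ⁻¹.
det R = 1; the adjugate gives R⁻¹ = [[3, 5, 9], [2, 4, 7], [-3, -6, -10]].
Q has determinant -5; Q⁻¹ = [[1/5, -1/5], [-4/5, -1/5]].
R⁻¹N = [[-9, -6], [16, 4], [-8, 3]].
M = (R⁻¹N)Q⁻¹ = [[3, 3], [0, -4], [-4, 1]].

M = [[3, 3], [0, -4], [-4, 1]]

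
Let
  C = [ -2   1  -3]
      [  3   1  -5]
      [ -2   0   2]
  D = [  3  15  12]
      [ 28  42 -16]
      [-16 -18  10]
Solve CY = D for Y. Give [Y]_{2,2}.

Since C multiplies Y on the left, Y = C⁻¹D.
det C = -6; the adjugate gives C⁻¹ = [[-1/3, 1/3, 1/3], [-2/3, 5/3, 19/6], [-1/3, 1/3, 5/6]].
Y = C⁻¹D = [[-1/3, 1/3, 1/3], [-2/3, 5/3, 19/6], [-1/3, 1/3, 5/6]] · [[3, 15, 12], [28, 42, -16], [-16, -18, 10]] = [[3, 3, -6], [-6, 3, -3], [-5, -6, -1]].

3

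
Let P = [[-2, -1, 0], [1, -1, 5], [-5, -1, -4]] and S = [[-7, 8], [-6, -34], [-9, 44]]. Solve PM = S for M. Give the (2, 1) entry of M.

3

Left-multiplying both sides by P⁻¹ gives M = P⁻¹S.
P has determinant 3; P⁻¹ = [[3, -4/3, -5/3], [-7, 8/3, 10/3], [-2, 1, 1]].
M = P⁻¹S = [[3, -4/3, -5/3], [-7, 8/3, 10/3], [-2, 1, 1]] · [[-7, 8], [-6, -34], [-9, 44]] = [[2, -4], [3, 0], [-1, -6]].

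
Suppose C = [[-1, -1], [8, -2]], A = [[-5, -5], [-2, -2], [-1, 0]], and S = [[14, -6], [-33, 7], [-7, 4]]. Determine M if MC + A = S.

MC = S − A = [[19, -1], [-31, 9], [-6, 4]].
C is on the right of M, so right-multiply by C⁻¹: M = (S − A)C⁻¹.
det C = 10; the adjugate gives C⁻¹ = [[-1/5, 1/10], [-4/5, -1/10]].
M = (S − A)C⁻¹ = [[-3, 2], [-1, -4], [-2, -1]].

M = [[-3, 2], [-1, -4], [-2, -1]]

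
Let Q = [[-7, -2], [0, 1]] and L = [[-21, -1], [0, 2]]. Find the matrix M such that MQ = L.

Q is on the right of M, so right-multiply by Q⁻¹: M = LQ⁻¹.
det Q = -7, so Q⁻¹ = [[-1/7, -2/7], [0, 1]].
M = LQ⁻¹ = [[-21, -1], [0, 2]] · [[-1/7, -2/7], [0, 1]] = [[3, 5], [0, 2]].

M = [[3, 5], [0, 2]]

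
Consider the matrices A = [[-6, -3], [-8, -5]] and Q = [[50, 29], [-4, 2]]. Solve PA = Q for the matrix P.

P = [[-3, -4], [6, -4]]

Since A sits to the right of P, P = QA⁻¹.
A has determinant 6; A⁻¹ = [[-5/6, 1/2], [4/3, -1]].
P = QA⁻¹ = [[50, 29], [-4, 2]] · [[-5/6, 1/2], [4/3, -1]] = [[-3, -4], [6, -4]].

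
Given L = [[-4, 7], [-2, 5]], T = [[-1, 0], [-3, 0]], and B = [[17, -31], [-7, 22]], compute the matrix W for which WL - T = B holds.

WL = B + T = [[16, -31], [-10, 22]].
Since L sits to the right of W, W = (B + T)L⁻¹.
det L = -6, so L⁻¹ = [[-5/6, 7/6], [-1/3, 2/3]].
W = (B + T)L⁻¹ = [[-3, -2], [1, 3]].

W = [[-3, -2], [1, 3]]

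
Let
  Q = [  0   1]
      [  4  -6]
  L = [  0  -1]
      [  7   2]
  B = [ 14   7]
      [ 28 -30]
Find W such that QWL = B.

W = [[5, 4], [-3, 2]]

W = Q⁻¹BL⁻¹ (apply Q⁻¹ on the left and L⁻¹ on the right).
det Q = -4; the adjugate gives Q⁻¹ = [[3/2, 1/4], [1, 0]].
det L = 7; the adjugate gives L⁻¹ = [[2/7, 1/7], [-1, 0]].
Q⁻¹B = [[28, 3], [14, 7]].
W = (Q⁻¹B)L⁻¹ = [[5, 4], [-3, 2]].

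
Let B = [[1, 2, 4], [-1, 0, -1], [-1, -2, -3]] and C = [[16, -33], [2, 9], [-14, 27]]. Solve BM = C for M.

Left-multiplying both sides by B⁻¹ gives M = B⁻¹C.
B has determinant 2; B⁻¹ = [[-1, -1, -1], [-1, 1/2, -3/2], [1, 0, 1]].
M = B⁻¹C = [[-1, -1, -1], [-1, 1/2, -3/2], [1, 0, 1]] · [[16, -33], [2, 9], [-14, 27]] = [[-4, -3], [6, -3], [2, -6]].

M = [[-4, -3], [6, -3], [2, -6]]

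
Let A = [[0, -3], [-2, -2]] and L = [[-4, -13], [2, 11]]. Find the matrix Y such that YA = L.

Right-multiplying both sides by A⁻¹ gives Y = LA⁻¹.
A has determinant -6; A⁻¹ = [[1/3, -1/2], [-1/3, 0]].
Y = LA⁻¹ = [[-4, -13], [2, 11]] · [[1/3, -1/2], [-1/3, 0]] = [[3, 2], [-3, -1]].

Y = [[3, 2], [-3, -1]]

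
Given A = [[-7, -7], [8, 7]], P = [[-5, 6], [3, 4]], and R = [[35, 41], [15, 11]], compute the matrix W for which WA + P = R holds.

WA = R − P = [[40, 35], [12, 7]].
A is on the right of W, so right-multiply by A⁻¹: W = (R − P)A⁻¹.
det A = 7; the adjugate gives A⁻¹ = [[1, 1], [-8/7, -1]].
W = (R − P)A⁻¹ = [[0, 5], [4, 5]].

W = [[0, 5], [4, 5]]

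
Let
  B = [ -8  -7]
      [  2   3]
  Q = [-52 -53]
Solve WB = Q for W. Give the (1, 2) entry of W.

-6

Right-multiplying both sides by B⁻¹ gives W = QB⁻¹.
B has determinant -10; B⁻¹ = [[-3/10, -7/10], [1/5, 4/5]].
W = QB⁻¹ = [[-52, -53]] · [[-3/10, -7/10], [1/5, 4/5]] = [[5, -6]].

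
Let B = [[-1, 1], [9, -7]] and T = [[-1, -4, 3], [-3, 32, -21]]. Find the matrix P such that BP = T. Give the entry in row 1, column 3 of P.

0

Left-multiplying both sides by B⁻¹ gives P = B⁻¹T.
B has determinant -2; B⁻¹ = [[7/2, 1/2], [9/2, 1/2]].
P = B⁻¹T = [[7/2, 1/2], [9/2, 1/2]] · [[-1, -4, 3], [-3, 32, -21]] = [[-5, 2, 0], [-6, -2, 3]].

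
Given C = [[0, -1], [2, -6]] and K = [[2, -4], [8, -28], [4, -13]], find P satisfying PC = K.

P = [[-2, 1], [4, 4], [1, 2]]

Since C sits to the right of P, P = KC⁻¹.
det C = 2, so C⁻¹ = [[-3, 1/2], [-1, 0]].
P = KC⁻¹ = [[2, -4], [8, -28], [4, -13]] · [[-3, 1/2], [-1, 0]] = [[-2, 1], [4, 4], [1, 2]].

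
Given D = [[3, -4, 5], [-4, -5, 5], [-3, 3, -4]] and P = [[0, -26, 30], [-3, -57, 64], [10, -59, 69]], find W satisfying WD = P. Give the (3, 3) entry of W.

Since D sits to the right of W, W = PD⁻¹.
D has determinant 4; D⁻¹ = [[5/4, -1/4, 5/4], [-31/4, 3/4, -35/4], [-27/4, 3/4, -31/4]].
W = PD⁻¹ = [[0, -26, 30], [-3, -57, 64], [10, -59, 69]] · [[5/4, -1/4, 5/4], [-31/4, 3/4, -35/4], [-27/4, 3/4, -31/4]] = [[-1, 3, -5], [6, 6, -1], [4, 5, -6]].

-6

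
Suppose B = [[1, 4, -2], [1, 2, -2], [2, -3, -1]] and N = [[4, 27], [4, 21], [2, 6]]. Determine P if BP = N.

B is on the left of P, so left-multiply by B⁻¹: P = B⁻¹N.
det B = -6; the adjugate gives B⁻¹ = [[4/3, -5/3, 2/3], [1/2, -1/2, 0], [7/6, -11/6, 1/3]].
P = B⁻¹N = [[4/3, -5/3, 2/3], [1/2, -1/2, 0], [7/6, -11/6, 1/3]] · [[4, 27], [4, 21], [2, 6]] = [[0, 5], [0, 3], [-2, -5]].

P = [[0, 5], [0, 3], [-2, -5]]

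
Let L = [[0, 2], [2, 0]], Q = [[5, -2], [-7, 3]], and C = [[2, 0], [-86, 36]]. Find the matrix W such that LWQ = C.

W = [[-3, 4], [3, 2]]

Left-multiply by L⁻¹ and right-multiply by Q⁻¹: W = L⁻¹CQ⁻¹.
det L = -4; the adjugate gives L⁻¹ = [[0, 1/2], [1/2, 0]].
Q has determinant 1; Q⁻¹ = [[3, 2], [7, 5]].
L⁻¹C = [[-43, 18], [1, 0]].
W = (L⁻¹C)Q⁻¹ = [[-3, 4], [3, 2]].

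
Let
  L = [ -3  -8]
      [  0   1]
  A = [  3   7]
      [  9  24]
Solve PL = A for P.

Since L sits to the right of P, P = AL⁻¹.
det L = -3, so L⁻¹ = [[-1/3, -8/3], [0, 1]].
P = AL⁻¹ = [[3, 7], [9, 24]] · [[-1/3, -8/3], [0, 1]] = [[-1, -1], [-3, 0]].

P = [[-1, -1], [-3, 0]]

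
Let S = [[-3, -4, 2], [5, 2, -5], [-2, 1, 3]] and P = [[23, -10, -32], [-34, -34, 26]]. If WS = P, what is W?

W = [[3, 4, -6], [6, -4, -2]]

S is on the right of W, so right-multiply by S⁻¹: W = PS⁻¹.
S has determinant 5; S⁻¹ = [[11/5, 14/5, 16/5], [-1, -1, -1], [9/5, 11/5, 14/5]].
W = PS⁻¹ = [[23, -10, -32], [-34, -34, 26]] · [[11/5, 14/5, 16/5], [-1, -1, -1], [9/5, 11/5, 14/5]] = [[3, 4, -6], [6, -4, -2]].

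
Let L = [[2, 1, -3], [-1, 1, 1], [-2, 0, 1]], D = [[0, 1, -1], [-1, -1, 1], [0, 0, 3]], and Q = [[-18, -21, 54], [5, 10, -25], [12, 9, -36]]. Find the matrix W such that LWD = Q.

Isolating W: multiply by L⁻¹ from the left and D⁻¹ from the right, so W = L⁻¹QD⁻¹.
det L = -5, so L⁻¹ = [[-1/5, 1/5, -4/5], [1/5, 4/5, -1/5], [-2/5, 2/5, -3/5]].
det D = 3, so D⁻¹ = [[-1, -1, 0], [1, 0, 1/3], [0, 0, 1/3]].
L⁻¹Q = [[-5, -1, 13], [-2, 2, -2], [2, 7, -10]].
W = (L⁻¹Q)D⁻¹ = [[4, 5, 4], [4, 2, 0], [5, -2, -1]].

W = [[4, 5, 4], [4, 2, 0], [5, -2, -1]]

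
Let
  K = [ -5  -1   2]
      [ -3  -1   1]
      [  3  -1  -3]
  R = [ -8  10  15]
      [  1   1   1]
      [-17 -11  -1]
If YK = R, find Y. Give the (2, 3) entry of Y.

Right-multiplying both sides by K⁻¹ gives Y = RK⁻¹.
det K = -2; the adjugate gives K⁻¹ = [[-2, 5/2, -1/2], [3, -9/2, 1/2], [-3, 4, -1]].
Y = RK⁻¹ = [[-8, 10, 15], [1, 1, 1], [-17, -11, -1]] · [[-2, 5/2, -1/2], [3, -9/2, 1/2], [-3, 4, -1]] = [[1, -5, -6], [-2, 2, -1], [4, 3, 4]].

-1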